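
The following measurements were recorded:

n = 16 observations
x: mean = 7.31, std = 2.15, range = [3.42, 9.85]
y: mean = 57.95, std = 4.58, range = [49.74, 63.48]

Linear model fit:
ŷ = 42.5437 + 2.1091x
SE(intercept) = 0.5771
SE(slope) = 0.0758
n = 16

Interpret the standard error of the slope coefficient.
SE(β̂₁) = 0.0758 is the estimated standard deviation of the slope estimate across repeated samples; relative to β̂₁ = 2.1091 that is 3.6%, a precise estimate.

What SE measures:
- The standard error quantifies the sampling variability of the coefficient estimate
- It is the estimated standard deviation of β̂₁ across hypothetical repeated samples of the same size
- Smaller SE → more precise estimate

Relative precision:
- SE / |β̂₁| = 0.0758 / 2.1091 = 3.6%
- Rule of thumb (under 20%: precise; 20% to under 50%: moderately precise; 50% or more: imprecise) → precise

Rough 95% range (±2 SE): 2.1091 ± 0.1516 → (1.9575, 2.2607).

What drives SE(β̂₁): wider spread of x values → smaller SE.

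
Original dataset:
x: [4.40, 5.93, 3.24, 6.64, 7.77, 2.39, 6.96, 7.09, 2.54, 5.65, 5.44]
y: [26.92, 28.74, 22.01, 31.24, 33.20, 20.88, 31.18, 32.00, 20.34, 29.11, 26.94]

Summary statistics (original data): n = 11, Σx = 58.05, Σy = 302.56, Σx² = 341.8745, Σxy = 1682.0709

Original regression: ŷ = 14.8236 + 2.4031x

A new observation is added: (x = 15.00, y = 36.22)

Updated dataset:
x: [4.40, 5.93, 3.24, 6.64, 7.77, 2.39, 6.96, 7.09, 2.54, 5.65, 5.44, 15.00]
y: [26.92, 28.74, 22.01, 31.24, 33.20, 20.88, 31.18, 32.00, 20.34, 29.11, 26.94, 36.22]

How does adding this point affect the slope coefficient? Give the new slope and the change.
New slope β₁ = 1.3345 versus 2.4031 before: a change of -1.0686 (-44.5%).

The new point has HIGH LEVERAGE: x = 15.00 is far from the original mean x̄ = 58.05/11 ≈ 5.28 (original range [2.39, 7.77]).

Step 1: Update the sums with the new point (n goes from 11 to 12)
Σx  = 58.05 + 15.00 = 73.05
Σy  = 302.56 + 36.22 = 338.78
Σx² = 341.8745 + 15.00² = 341.8745 + 225.0000 = 566.8745
Σxy = 1682.0709 + 15.00×36.22 = 1682.0709 + 543.3000 = 2225.3709

Step 2: Recompute the slope with b₁ = (nΣxy − ΣxΣy) / (nΣx² − (Σx)²)
Numerator   = 12×2225.3709 − 73.05×338.78 = 26704.4508 − 24747.8790 = 1956.5718
Denominator = 12×566.8745 − 73.05² = 6802.4940 − 5336.3025 = 1466.1915
b₁(new) = 1956.5718 / 1466.1915 = 1.3345

(Same formula on the original sums: (11×1682.0709 − 58.05×302.56) / (11×341.8745 − 58.05²) = 939.1719 / 390.8170 = 2.4031, matching the given fit.)

Step 3: Change in slope
Δβ₁ = 1.3345 − 2.4031 = -1.0686
Relative change = -1.0686 / 2.4031 × 100% = -44.5%
→ the slope decreases when the point is added.

Because the point sits below the extension of the original line at a high-leverage x, it tilts the fit down.
In practice: examine leverage (hᵢ) and Cook's distance rather than deleting it automatically.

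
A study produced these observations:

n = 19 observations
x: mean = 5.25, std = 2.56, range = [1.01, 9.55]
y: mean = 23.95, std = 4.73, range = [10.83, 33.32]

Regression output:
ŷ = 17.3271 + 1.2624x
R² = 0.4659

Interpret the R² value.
R² = 0.4659 means 46.59% of the variation in y is explained by the linear relationship with x. This indicates a moderate fit.

R² = 1 − SS_res/SS_tot compares the residual scatter to the total scatter of y about its mean.

Here R² = 0.4659:
- Explained: 46.59% of the variation in y
- Unexplained (residual): 100% − 46.59% = 53.41%
- Rule of thumb (below 0.3 weak; 0.3 to below 0.7 moderate; 0.7 and above strong) → moderate

Note: R² says nothing about causation, and a high R² does not by itself mean the linear form is appropriate — check the residuals.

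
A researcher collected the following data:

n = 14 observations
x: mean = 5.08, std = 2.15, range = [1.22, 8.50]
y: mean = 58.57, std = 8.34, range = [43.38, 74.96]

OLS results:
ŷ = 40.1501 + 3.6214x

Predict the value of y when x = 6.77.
ŷ = 64.6670

x = 6.77 lies inside the observed range [1.22, 8.50], so the fitted equation applies directly:

ŷ = 40.1501 + 3.6214 × 6.77
ŷ = 40.1501 + 24.5169
ŷ = 64.6670

This is the fitted mean response at that x — an individual observation would come with a wider prediction interval.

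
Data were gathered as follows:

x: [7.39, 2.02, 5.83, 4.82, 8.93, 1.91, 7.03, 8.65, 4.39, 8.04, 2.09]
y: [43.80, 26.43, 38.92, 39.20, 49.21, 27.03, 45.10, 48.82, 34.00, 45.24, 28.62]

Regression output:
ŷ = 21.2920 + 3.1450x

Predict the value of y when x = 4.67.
ŷ = 35.9792

To predict y for x = 4.67, substitute into the regression equation:

ŷ = 21.2920 + 3.1450 × 4.67
ŷ = 21.2920 + 14.6872
ŷ = 35.9792

This is the fitted mean response at that x — an individual observation would come with a wider prediction interval.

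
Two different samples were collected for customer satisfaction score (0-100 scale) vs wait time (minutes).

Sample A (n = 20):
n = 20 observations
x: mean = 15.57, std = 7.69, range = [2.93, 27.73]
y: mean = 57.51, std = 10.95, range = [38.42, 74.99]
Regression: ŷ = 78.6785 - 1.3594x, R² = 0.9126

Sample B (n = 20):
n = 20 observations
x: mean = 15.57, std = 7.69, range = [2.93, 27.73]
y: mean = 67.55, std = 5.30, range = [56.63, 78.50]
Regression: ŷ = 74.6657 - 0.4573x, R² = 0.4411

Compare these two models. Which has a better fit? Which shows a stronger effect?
Model A has the better fit (R² = 0.9126 vs 0.4411). Model A shows the stronger effect (|β₁| = 1.3594 vs 0.4573).

Model Comparison:

Fit — compare R²:
- Model A: R² = 0.9126 → 91.26% of variance in satisfaction score explained
- Model B: R² = 0.4411 → 44.11% of variance in satisfaction score explained
- 0.9126 > 0.4411 → Model A has the better fit

Effect size (slope magnitude):
- Model A: β₁ = -1.3594 → predicted satisfaction score falls 1.3594 points per additional minute of wait time
- Model B: β₁ = -0.4573 → predicted satisfaction score falls 0.4573 points per additional minute of wait time
- |-1.3594| > |-0.4573| → Model A shows the stronger marginal effect

Note: A steeper slope doesn't make a better model if the scatter around the line is large.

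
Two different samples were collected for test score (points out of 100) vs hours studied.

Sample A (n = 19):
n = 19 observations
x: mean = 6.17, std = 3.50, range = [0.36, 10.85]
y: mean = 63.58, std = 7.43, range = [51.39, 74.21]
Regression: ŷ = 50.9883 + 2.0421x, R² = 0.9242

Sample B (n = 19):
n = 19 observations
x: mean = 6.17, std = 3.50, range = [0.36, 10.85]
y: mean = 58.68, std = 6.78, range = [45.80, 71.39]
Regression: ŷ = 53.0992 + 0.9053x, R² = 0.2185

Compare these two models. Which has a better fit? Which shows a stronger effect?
Model A has the better fit (R² = 0.9242 vs 0.2185). Model A shows the stronger effect (|β₁| = 2.0421 vs 0.9053).

Model Comparison:

Fit — compare R²:
- Model A: R² = 0.9242 → 92.42% of variance in test score explained
- Model B: R² = 0.2185 → 21.85% of variance in test score explained
- 0.9242 > 0.2185 → Model A has the better fit

Which has the larger per-hour effect? (|β₁|)
- Model A: β₁ = 2.0421 → predicted test score rises 2.0421 points per additional hour of study time
- Model B: β₁ = 0.9053 → predicted test score rises 0.9053 points per additional hour of study time
- |2.0421| > |0.9053| → Model A shows the stronger marginal effect

Notes:
- A steeper slope doesn't make a better model if the scatter around the line is large.
- The two samples could reflect different populations, time periods, or measurement quality.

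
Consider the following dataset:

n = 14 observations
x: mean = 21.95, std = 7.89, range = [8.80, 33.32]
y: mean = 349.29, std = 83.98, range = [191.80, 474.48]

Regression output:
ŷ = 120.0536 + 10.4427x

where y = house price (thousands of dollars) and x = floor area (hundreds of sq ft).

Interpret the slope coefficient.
An increase of one hundred sq ft in floor area is associated with a 10.4427 thousand dollars increase in predicted house price.

The slope β₁ = 10.4427 gives the rate at which the fitted house price changes with floor area.

Interpretation:
- Floor area up by 1 hundred sq ft → predicted house price increases by 10.4427 thousand dollars
- The effect is assumed constant over the observed range of x (linearity)

The intercept β₀ = 120.0536 is the predicted house price when floor area = 0; since the smallest observed x is 8.80, this is an extrapolation and mainly anchors the line.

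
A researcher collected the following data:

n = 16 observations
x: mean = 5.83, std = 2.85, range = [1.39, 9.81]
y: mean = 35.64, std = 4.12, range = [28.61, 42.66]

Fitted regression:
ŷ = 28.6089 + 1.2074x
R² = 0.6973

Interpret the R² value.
R² = 0.6973 means 69.73% of the variation in y is explained by the linear relationship with x. This indicates a moderate fit.

The coefficient of determination R² is the fraction of the total variation in y that the fitted line accounts for.

Here R² = 0.6973:
- Explained: 69.73% of the variation in y
- Unexplained (residual): 100% − 69.73% = 30.27%
- Rule of thumb (below 0.3 weak; 0.3 to below 0.7 moderate; 0.7 and above strong) → moderate

Calculation: R² = 1 − (SS_res / SS_tot), where SS_res is the sum of squared residuals and SS_tot the total sum of squares.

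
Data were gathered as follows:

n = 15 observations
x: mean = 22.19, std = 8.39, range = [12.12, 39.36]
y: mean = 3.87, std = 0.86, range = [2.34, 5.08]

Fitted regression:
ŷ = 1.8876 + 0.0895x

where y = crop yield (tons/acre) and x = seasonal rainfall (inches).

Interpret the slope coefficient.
On average, crop yield is about 0.0895 tons/acre higher for every extra inch of rainfall.

β₁ = 0.0895 is the change in predicted crop yield (tons/acre) per additional inch of rainfall.

Interpretation:
- Rainfall up by 1 inch → predicted crop yield increases by 0.0895 tons/acre
- This is a linear approximation: the same per-unit change is assumed across the whole observed x range
- The sign (+) gives the direction; the magnitude 0.0895 gives the size of the effect per inch

The intercept β₀ = 1.8876 is the predicted crop yield when rainfall = 0; since the smallest observed x is 12.12, this is an extrapolation and mainly anchors the line.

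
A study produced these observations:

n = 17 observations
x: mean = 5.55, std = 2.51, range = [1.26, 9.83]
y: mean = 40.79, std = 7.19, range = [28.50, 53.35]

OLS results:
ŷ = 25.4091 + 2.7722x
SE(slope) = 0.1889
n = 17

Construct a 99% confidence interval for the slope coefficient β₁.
The 99% CI for β₁ is (2.2156, 3.3288)

Confidence interval for the slope:

The 99% CI for β₁ is: β̂₁ ± t*(α/2, n-2) × SE(β̂₁)

Step 1: Find critical t-value
- Confidence level = 0.99
- Degrees of freedom = n - 2 = 17 - 2 = 15
- t*(α/2, 15) = 2.9467

Step 2: Calculate margin of error
Margin = 2.9467 × 0.1889 = 0.5566

Step 3: Construct interval
CI = 2.7722 ± 0.5566
CI = (2.2156, 3.3288)

Interpretation: intervals built this way capture the true β₁ in 99% of repeated samples; here the plausible range for the per-unit effect of x on y is 2.2156 to 3.3288.
The interval does not include 0, suggesting a significant linear relationship.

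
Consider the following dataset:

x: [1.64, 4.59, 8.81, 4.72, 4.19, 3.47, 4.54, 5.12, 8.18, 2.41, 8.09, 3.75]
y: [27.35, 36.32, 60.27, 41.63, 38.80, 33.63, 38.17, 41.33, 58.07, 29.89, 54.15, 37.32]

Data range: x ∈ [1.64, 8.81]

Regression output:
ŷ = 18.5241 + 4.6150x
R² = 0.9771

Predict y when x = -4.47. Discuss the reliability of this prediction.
ŷ = -2.1050, but this is extrapolation (below the data range [1.64, 8.81]) and may be unreliable.

Prediction calculation:
ŷ = 18.5241 + 4.6150 × (-4.47)
ŷ = -2.1050

Reliability:
- Data range: x ∈ [1.64, 8.81]
- Prediction point: x = -4.47 is 6.11 units below the observed range → this is EXTRAPOLATION, not interpolation

Why that matters here:
- The standard error of prediction grows with (x − x̄)², and x = -4.47 is far from x̄ = 4.96
- The linear relationship may not hold outside the observed range

The R² = 0.9771 only validates the fit within [1.64, 8.81]; treat ŷ = -2.1050 with caution.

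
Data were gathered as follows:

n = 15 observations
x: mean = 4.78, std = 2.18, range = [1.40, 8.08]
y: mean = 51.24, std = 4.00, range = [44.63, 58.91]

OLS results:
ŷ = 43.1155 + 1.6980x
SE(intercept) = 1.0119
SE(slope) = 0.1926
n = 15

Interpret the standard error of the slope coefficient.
SE(slope) = 0.1926 measures the uncertainty in the estimated slope. The coefficient is estimated precisely (SE/|β̂₁| = 11.3%).

What SE measures:
- The standard error quantifies the sampling variability of the coefficient estimate
- It is the estimated standard deviation of β̂₁ across hypothetical repeated samples of the same size
- Smaller SE → more precise estimate

Relative precision:
- SE / |β̂₁| = 0.1926 / 1.6980 = 11.3%
- Rule of thumb (under 20%: precise; 20% to under 50%: moderately precise; 50% or more: imprecise) → precise

Link to interval estimation: a confidence interval for β₁ is β̂₁ ± t* × 0.1926, so SE sets the half-width per unit of t*.

What drives SE(β̂₁): more residual scatter → larger SE; larger n (here n = 15) → smaller SE; wider spread of x values → smaller SE.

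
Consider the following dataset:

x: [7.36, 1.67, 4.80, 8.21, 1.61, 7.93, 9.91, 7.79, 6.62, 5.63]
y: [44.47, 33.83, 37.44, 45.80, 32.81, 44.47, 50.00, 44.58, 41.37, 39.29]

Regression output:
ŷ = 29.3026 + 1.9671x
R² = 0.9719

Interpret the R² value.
About 97.19% of the variability in y is accounted for by the regression on x (R² = 0.9719) — a strong linear fit.

R² = 1 − SS_res/SS_tot compares the residual scatter to the total scatter of y about its mean.

Here R² = 0.9719:
- Explained: 97.19% of the variation in y
- Unexplained (residual): 100% − 97.19% = 2.81%
- Rule of thumb (below 0.3 weak; 0.3 to below 0.7 moderate; 0.7 and above strong) → strong

Calculation: R² = 1 − (SS_res / SS_tot), where SS_res is the sum of squared residuals and SS_tot the total sum of squares.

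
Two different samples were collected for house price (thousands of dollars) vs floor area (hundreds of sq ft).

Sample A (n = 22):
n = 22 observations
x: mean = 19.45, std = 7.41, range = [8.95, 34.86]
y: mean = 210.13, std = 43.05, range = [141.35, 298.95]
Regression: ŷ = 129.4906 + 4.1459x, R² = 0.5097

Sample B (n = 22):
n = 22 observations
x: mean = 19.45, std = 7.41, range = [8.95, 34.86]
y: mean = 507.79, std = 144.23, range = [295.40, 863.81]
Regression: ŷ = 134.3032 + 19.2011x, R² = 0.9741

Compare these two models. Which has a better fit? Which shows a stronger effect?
Model B has the better fit (R² = 0.9741 vs 0.5097). Model B shows the stronger effect (|β₁| = 19.2011 vs 4.1459).

Model Comparison:

Which explains more variance? (R²)
- Model A: R² = 0.5097 → 50.97% of variance in house price explained
- Model B: R² = 0.9741 → 97.41% of variance in house price explained
- 0.9741 > 0.5097 → Model B has the better fit

Effect size (slope magnitude):
- Model A: β₁ = 4.1459 → predicted house price rises 4.1459 thousand dollars per additional hundred sq ft of floor area
- Model B: β₁ = 19.2011 → predicted house price rises 19.2011 thousand dollars per additional hundred sq ft of floor area
- |4.1459| < |19.2011| → Model B shows the stronger marginal effect

Note: A steeper slope doesn't make a better model if the scatter around the line is large.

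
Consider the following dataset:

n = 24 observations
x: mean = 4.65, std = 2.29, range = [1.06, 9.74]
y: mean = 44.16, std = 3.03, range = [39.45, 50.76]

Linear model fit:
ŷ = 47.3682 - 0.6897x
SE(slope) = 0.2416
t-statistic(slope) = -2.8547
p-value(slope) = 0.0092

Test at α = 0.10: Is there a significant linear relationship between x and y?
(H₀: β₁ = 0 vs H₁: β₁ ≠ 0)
Reject H₀: p-value = 0.0092 < α = 0.10. The linear relationship is significant at the 10% level.

Hypothesis test for the slope coefficient:

H₀: β₁ = 0 (no linear relationship)
H₁: β₁ ≠ 0 (linear relationship exists)

Test statistic: t = β̂₁ / SE(β̂₁) = -0.6897 / 0.2416 = -2.8547

The p-value (0.0092) is the probability, under H₀, of a t-statistic at least as extreme as |t| = 2.8547 (two-sided, df = n − 2 = 22).

Decision rule: reject H₀ if p-value < α.
p-value = 0.0092 < α = 0.10 → reject H₀.

At α = 0.10 the data do provide convincing evidence of a nonzero slope.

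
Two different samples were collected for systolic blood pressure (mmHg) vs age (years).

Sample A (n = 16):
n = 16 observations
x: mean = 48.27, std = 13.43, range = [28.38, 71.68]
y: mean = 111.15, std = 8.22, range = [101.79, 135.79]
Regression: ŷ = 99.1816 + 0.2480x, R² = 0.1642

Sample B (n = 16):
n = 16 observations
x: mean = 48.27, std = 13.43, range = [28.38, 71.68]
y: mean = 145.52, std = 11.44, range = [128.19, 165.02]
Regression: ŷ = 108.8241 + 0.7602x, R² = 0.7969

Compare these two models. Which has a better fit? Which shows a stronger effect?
Model B has the better fit (R² = 0.7969 vs 0.1642). Model B shows the stronger effect (|β₁| = 0.7602 vs 0.2480).

Model Comparison:

Fit — compare R²:
- Model A: R² = 0.1642 → 16.42% of variance in blood pressure explained
- Model B: R² = 0.7969 → 79.69% of variance in blood pressure explained
- 0.7969 > 0.1642 → Model B has the better fit

Effect size (slope magnitude):
- Model A: β₁ = 0.2480 → predicted blood pressure rises 0.2480 mmHg per additional year of age
- Model B: β₁ = 0.7602 → predicted blood pressure rises 0.7602 mmHg per additional year of age
- |0.2480| < |0.7602| → Model B shows the stronger marginal effect

Note: A steeper slope doesn't make a better model if the scatter around the line is large.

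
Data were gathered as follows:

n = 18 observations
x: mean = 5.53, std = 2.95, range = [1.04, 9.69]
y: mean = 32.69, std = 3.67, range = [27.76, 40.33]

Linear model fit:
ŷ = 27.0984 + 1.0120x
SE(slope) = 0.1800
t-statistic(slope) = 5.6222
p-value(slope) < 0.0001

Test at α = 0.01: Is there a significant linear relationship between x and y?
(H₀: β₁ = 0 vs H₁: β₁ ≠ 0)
Since p-value < 0.0001 < α = 0.01, reject H₀ — the slope is significantly different from 0.

Hypothesis test for the slope coefficient:

H₀: β₁ = 0 (no linear relationship)
H₁: β₁ ≠ 0 (linear relationship exists)

Test statistic: t = β̂₁ / SE(β̂₁) = 1.0120 / 0.1800 = 5.6222

With df = 16, the two-sided p-value for |t| = 5.6222 is <0.0001.

Decision rule: reject H₀ if p-value < α.
p-value < 0.0001 < α = 0.01 → reject H₀.

There is sufficient evidence at the 1% significance level to conclude that a linear relationship exists between x and y.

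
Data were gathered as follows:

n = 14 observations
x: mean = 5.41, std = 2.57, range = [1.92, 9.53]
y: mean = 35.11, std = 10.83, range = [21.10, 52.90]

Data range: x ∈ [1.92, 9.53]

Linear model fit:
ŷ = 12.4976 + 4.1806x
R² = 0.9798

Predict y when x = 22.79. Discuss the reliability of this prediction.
ŷ = 107.7735, but this is extrapolation (above the data range [1.92, 9.53]) and may be unreliable.

Prediction calculation:
ŷ = 12.4976 + 4.1806 × 22.79
ŷ = 107.7735

Reliability:
- Data range: x ∈ [1.92, 9.53]
- Prediction point: x = 22.79 is 13.26 units above the observed range → this is EXTRAPOLATION, not interpolation

Why that matters here:
- The standard error of prediction grows with (x − x̄)², and x = 22.79 is far from x̄ = 5.41
- Real relationships often flatten, saturate, or turn nonlinear at extremes

A defensible statement: 'if the linear trend continued to x = 22.79, y would be about 107.7735' — the premise is untested.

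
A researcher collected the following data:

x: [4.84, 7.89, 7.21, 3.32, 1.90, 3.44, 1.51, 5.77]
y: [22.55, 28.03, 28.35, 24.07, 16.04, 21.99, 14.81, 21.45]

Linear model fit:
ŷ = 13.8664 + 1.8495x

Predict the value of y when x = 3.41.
ŷ = 20.1732

x = 3.41 lies inside the observed range [1.51, 7.89], so the fitted equation applies directly:

ŷ = 13.8664 + 1.8495 × 3.41
ŷ = 13.8664 + 6.3068
ŷ = 20.1732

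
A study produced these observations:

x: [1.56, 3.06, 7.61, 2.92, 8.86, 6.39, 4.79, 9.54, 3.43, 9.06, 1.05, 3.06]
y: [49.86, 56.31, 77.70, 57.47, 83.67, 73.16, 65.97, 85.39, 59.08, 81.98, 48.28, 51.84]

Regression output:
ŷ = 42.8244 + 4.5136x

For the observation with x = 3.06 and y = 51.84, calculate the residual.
Residual = -4.7960

The residual is the difference between the actual value and the predicted value:

Residual = y - ŷ

Step 1: Calculate predicted value
ŷ = 42.8244 + 4.5136 × 3.06
ŷ = 56.6360

Step 2: Calculate residual
Residual = 51.84 - 56.6360
Residual = -4.7960

The residual is negative, so the observed y = 51.84 sits below the regression line (the line overestimates it by 4.7960).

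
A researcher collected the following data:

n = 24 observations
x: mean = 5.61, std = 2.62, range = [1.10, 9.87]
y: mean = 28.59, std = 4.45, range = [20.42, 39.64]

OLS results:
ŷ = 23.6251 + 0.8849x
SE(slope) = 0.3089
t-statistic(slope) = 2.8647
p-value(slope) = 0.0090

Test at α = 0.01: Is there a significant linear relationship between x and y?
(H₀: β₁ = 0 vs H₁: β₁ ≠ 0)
Reject H₀: p-value = 0.0090 < α = 0.01. The linear relationship is significant at the 1% level.

Hypothesis test for the slope coefficient:

H₀: β₁ = 0 (no linear relationship)
H₁: β₁ ≠ 0 (linear relationship exists)

Test statistic: t = β̂₁ / SE(β̂₁) = 0.8849 / 0.3089 = 2.8647

p = 0.0090: how often a slope estimate this far from 0 (in SE units) would arise by chance if β₁ were truly 0.

Decision rule: reject H₀ if p-value < α.
p-value = 0.0090 < α = 0.01 → reject H₀.

At α = 0.01 the data do provide convincing evidence of a nonzero slope.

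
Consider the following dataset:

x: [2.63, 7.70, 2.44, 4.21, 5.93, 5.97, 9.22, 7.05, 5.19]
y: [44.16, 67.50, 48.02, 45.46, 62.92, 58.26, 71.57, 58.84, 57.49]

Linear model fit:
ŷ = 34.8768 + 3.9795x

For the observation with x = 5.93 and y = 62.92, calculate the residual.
Residual = 4.4448

The residual is the difference between the actual value and the predicted value:

Residual = y - ŷ

Step 1: Calculate predicted value
ŷ = 34.8768 + 3.9795 × 5.93
ŷ = 58.4752

Step 2: Calculate residual
Residual = 62.92 - 58.4752
Residual = 4.4448

The residual is positive, so the observed y = 62.92 sits above the regression line (the line underestimates it by 4.4448).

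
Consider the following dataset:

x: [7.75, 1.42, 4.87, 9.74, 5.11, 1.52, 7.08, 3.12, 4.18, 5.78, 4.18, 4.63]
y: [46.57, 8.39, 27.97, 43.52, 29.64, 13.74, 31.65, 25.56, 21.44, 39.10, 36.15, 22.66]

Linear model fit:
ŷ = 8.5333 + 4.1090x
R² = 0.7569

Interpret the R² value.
R² = 0.7569 means 75.69% of the variation in y is explained by the linear relationship with x. This indicates a strong fit.

R² = 1 − SS_res/SS_tot compares the residual scatter to the total scatter of y about its mean.

Here R² = 0.7569:
- Explained: 75.69% of the variation in y
- Unexplained (residual): 100% − 75.69% = 24.31%
- Rule of thumb (below 0.3 weak; 0.3 to below 0.7 moderate; 0.7 and above strong) → strong

Note: R² says nothing about causation, and a high R² does not by itself mean the linear form is appropriate — check the residuals.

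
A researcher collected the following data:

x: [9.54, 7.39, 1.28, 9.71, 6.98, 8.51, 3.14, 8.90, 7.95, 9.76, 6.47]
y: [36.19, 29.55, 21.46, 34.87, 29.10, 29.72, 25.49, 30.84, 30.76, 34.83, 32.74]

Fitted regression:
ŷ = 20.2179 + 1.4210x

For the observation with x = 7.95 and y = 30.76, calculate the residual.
Residual = -0.7549

The residual is the difference between the actual value and the predicted value:

Residual = y - ŷ

Step 1: Calculate predicted value
ŷ = 20.2179 + 1.4210 × 7.95
ŷ = 31.5149

Step 2: Calculate residual
Residual = 30.76 - 31.5149
Residual = -0.7549

Interpretation: the model overestimates the actual value by 0.7549 at this point (negative residual → observation lies below the fitted line).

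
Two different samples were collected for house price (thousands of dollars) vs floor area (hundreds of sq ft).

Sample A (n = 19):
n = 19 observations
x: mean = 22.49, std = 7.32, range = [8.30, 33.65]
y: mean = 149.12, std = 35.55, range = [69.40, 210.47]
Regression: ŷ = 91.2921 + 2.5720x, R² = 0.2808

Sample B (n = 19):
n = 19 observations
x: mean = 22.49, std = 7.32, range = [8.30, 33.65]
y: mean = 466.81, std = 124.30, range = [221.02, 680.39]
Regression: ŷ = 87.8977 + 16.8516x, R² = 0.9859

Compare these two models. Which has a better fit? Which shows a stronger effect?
Model B has the better fit (R² = 0.9859 vs 0.2808). Model B shows the stronger effect (|β₁| = 16.8516 vs 2.5720).

Model Comparison:

Fit — compare R²:
- Model A: R² = 0.2808 → 28.08% of variance in house price explained
- Model B: R² = 0.9859 → 98.59% of variance in house price explained
- 0.9859 > 0.2808 → Model B has the better fit

Strength of effect — compare |β₁|:
- Model A: β₁ = 2.5720 → predicted house price rises 2.5720 thousand dollars per additional hundred sq ft of floor area
- Model B: β₁ = 16.8516 → predicted house price rises 16.8516 thousand dollars per additional hundred sq ft of floor area
- |2.5720| < |16.8516| → Model B shows the stronger marginal effect

Notes:
- A steeper slope doesn't make a better model if the scatter around the line is large.
- A better fit (higher R²) doesn't necessarily mean a more important relationship.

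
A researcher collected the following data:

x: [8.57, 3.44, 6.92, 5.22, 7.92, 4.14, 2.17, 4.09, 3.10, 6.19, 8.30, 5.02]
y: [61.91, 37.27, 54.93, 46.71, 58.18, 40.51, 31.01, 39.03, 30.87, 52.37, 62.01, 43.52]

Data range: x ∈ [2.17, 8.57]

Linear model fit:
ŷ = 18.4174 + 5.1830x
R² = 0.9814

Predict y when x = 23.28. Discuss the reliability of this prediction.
ŷ = 139.0776 (extrapolation — x = 23.28 lies outside [2.17, 8.57], so reliability is low).

Prediction calculation:
ŷ = 18.4174 + 5.1830 × 23.28
ŷ = 139.0776

Reliability:
- Data range: x ∈ [2.17, 8.57]
- Prediction point: x = 23.28 is 14.71 units above the observed range → this is EXTRAPOLATION, not interpolation

Why that matters here:
- The linear relationship may not hold outside the observed range
- Real relationships often flatten, saturate, or turn nonlinear at extremes
- There are no observations near this x to validate the fitted line there

Report the number if required, but flag clearly that it is an extrapolation.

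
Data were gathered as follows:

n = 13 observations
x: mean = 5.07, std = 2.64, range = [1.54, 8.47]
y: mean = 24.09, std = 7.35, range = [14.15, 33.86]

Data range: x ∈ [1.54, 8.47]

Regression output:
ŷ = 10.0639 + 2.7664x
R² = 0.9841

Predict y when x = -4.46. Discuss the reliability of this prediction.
ŷ = -2.2742, but this is extrapolation (below the data range [1.54, 8.47]) and may be unreliable.

Prediction calculation:
ŷ = 10.0639 + 2.7664 × (-4.46)
ŷ = -2.2742

Reliability:
- Data range: x ∈ [1.54, 8.47]
- Prediction point: x = -4.46 is 6.00 units below the observed range → this is EXTRAPOLATION, not interpolation

Why that matters here:
- R² describes fit only over the sampled x values; it says nothing about behaviour beyond them
- Real relationships often flatten, saturate, or turn nonlinear at extremes
- The linear relationship may not hold outside the observed range

Report the number if required, but flag clearly that it is an extrapolation.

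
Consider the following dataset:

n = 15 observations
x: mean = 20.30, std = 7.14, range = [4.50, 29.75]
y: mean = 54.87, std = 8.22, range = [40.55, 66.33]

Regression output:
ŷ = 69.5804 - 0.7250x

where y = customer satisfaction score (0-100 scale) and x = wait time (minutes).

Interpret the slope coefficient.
For each additional minute of wait time, predicted satisfaction score decreases by approximately 0.7250 points.

The slope β₁ = -0.7250 gives the rate at which the fitted satisfaction score changes with wait time.

Interpretation:
- Wait time up by 1 minute → predicted satisfaction score decreases by 0.7250 points
- The effect is assumed constant over the observed range of x (linearity)
- The slope describes association in these data, not necessarily a causal effect

(β₀ = 69.5804 is the fitted value at x = 0 and is not part of the slope interpretation.)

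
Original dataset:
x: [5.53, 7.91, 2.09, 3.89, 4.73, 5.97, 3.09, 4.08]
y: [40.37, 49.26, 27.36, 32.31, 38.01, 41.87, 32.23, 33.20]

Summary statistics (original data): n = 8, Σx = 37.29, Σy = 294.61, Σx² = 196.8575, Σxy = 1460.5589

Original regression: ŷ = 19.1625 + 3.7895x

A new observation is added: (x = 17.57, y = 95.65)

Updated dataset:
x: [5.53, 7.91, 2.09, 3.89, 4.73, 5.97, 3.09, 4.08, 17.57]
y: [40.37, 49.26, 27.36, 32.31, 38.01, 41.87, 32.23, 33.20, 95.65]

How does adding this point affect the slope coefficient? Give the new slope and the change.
New slope β₁ = 4.4536 versus 3.7895 before: a change of +0.6641 (+17.5%).

x = 17.57 lies well outside the original x-range [2.09, 7.91] (x̄ ≈ 4.66), so this observation has high leverage and can move the slope substantially.

Step 1: Update the sums with the new point (n goes from 8 to 9)
Σx  = 37.29 + 17.57 = 54.86
Σy  = 294.61 + 95.65 = 390.26
Σx² = 196.8575 + 17.57² = 196.8575 + 308.7049 = 505.5624
Σxy = 1460.5589 + 17.57×95.65 = 1460.5589 + 1680.5705 = 3141.1294

Step 2: Recompute the slope with b₁ = (nΣxy − ΣxΣy) / (nΣx² − (Σx)²)
Numerator   = 9×3141.1294 − 54.86×390.26 = 28270.1646 − 21409.6636 = 6860.5010
Denominator = 9×505.5624 − 54.86² = 4550.0616 − 3009.6196 = 1540.4420
b₁(new) = 6860.5010 / 1540.4420 = 4.4536

(Same formula on the original sums: (8×1460.5589 − 37.29×294.61) / (8×196.8575 − 37.29²) = 698.4643 / 184.3159 = 3.7895, matching the given fit.)

Step 3: Change in slope
Δβ₁ = 4.4536 − 3.7895 = +0.6641
Relative change = +0.6641 / 3.7895 × 100% = +17.5%
→ the slope increases when the point is added.

A high-leverage point only changes the slope if it is off the original line; here y = 95.65 is above the original trend, so the slope increases.
In practice: investigate whether it comes from the same population as the rest of the sample; refit with and without it and report both if conclusions differ.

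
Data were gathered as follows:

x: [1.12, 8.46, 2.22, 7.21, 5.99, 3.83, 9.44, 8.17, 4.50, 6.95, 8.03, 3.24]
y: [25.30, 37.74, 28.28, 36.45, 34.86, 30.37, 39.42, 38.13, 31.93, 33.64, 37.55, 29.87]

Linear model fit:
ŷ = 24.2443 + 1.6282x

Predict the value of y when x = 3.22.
ŷ = 29.4871

x = 3.22 lies inside the observed range [1.12, 9.44], so the fitted equation applies directly:

ŷ = 24.2443 + 1.6282 × 3.22
ŷ = 24.2443 + 5.2428
ŷ = 29.4871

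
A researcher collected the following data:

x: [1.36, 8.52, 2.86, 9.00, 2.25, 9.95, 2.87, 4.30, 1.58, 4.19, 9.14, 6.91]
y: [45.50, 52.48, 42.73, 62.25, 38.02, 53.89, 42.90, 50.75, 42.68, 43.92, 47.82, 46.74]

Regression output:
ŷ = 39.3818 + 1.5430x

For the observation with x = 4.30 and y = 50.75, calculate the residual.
Residual = 4.7333

The residual is the difference between the actual value and the predicted value:

Residual = y - ŷ

Step 1: Calculate predicted value
ŷ = 39.3818 + 1.5430 × 4.30
ŷ = 46.0167

Step 2: Calculate residual
Residual = 50.75 - 46.0167
Residual = 4.7333

Interpretation: the model underestimates the actual value by 4.7333 at this point (positive residual → observation lies above the fitted line).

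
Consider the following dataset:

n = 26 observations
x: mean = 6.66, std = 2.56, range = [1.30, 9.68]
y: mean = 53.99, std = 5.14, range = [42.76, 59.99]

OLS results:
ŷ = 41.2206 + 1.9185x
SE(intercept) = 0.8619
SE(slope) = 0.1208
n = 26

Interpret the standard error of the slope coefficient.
SE(β̂₁) = 0.1208 is the estimated standard deviation of the slope estimate across repeated samples; relative to β̂₁ = 1.9185 that is 6.3%, a precise estimate.

SE(β̂₁) = 0.1208 says: if we drew many samples of n = 26 from the same population and refit each time, the fitted slopes would scatter with a standard deviation of roughly 0.1208 around the true β₁.

Relative precision:
- SE / |β̂₁| = 0.1208 / 1.9185 = 6.3%
- Rule of thumb (under 20%: precise; 20% to under 50%: moderately precise; 50% or more: imprecise) → precise

Link to interval estimation: a confidence interval for β₁ is β̂₁ ± t* × 0.1208, so SE sets the half-width per unit of t*.

What drives SE(β̂₁): wider spread of x values → smaller SE; more residual scatter → larger SE.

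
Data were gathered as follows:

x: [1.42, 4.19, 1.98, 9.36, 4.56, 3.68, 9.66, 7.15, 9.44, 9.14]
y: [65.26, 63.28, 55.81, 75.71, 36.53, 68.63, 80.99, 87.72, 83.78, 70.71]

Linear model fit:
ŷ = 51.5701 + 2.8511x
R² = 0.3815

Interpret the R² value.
R² = 0.3815 means 38.15% of the variation in y is explained by the linear relationship with x. This indicates a moderate fit.

R² (coefficient of determination) measures the proportion of variance in y explained by the regression model.

Here R² = 0.3815:
- Explained: 38.15% of the variation in y
- Unexplained (residual): 100% − 38.15% = 61.85%
- Rule of thumb (below 0.3 weak; 0.3 to below 0.7 moderate; 0.7 and above strong) → moderate

Equivalently, for simple linear regression R² = r², so |r| = √0.3815 ≈ 0.6177.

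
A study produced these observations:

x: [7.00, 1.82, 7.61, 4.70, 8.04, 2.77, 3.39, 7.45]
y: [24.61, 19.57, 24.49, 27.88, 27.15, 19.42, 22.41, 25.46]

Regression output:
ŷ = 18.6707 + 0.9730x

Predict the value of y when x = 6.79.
ŷ = 25.2774

x = 6.79 lies inside the observed range [1.82, 8.04], so the fitted equation applies directly:

ŷ = 18.6707 + 0.9730 × 6.79
ŷ = 18.6707 + 6.6067
ŷ = 25.2774

This is a point prediction; actual observations scatter around it by roughly the residual standard deviation.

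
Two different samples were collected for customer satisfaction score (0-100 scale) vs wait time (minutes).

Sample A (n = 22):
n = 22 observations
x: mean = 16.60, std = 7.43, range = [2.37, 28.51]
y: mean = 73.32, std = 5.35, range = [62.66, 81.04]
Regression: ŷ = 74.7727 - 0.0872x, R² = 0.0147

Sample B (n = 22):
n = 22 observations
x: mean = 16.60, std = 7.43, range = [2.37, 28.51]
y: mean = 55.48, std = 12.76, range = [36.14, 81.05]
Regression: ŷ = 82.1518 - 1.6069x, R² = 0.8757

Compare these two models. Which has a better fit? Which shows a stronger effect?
Model B has the better fit (R² = 0.8757 vs 0.0147). Model B shows the stronger effect (|β₁| = 1.6069 vs 0.0872).

Model Comparison:

Which explains more variance? (R²)
- Model A: R² = 0.0147 → 1.47% of variance in satisfaction score explained
- Model B: R² = 0.8757 → 87.57% of variance in satisfaction score explained
- 0.8757 > 0.0147 → Model B has the better fit

Effect size (slope magnitude):
- Model A: β₁ = -0.0872 → predicted satisfaction score falls 0.0872 points per additional minute of wait time
- Model B: β₁ = -1.6069 → predicted satisfaction score falls 1.6069 points per additional minute of wait time
- |-0.0872| < |-1.6069| → Model B shows the stronger marginal effect

Notes:
- A better fit (higher R²) doesn't necessarily mean a more important relationship.
- R² measures how tightly points cluster around the line; β₁ measures how steep the line is — they answer different questions.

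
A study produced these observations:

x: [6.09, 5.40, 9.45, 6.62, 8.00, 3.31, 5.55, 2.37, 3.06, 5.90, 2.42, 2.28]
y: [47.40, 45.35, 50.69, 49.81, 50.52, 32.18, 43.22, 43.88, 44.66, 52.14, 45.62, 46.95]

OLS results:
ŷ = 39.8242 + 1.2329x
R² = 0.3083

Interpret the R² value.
About 30.83% of the variability in y is accounted for by the regression on x (R² = 0.3083) — a moderate linear fit.

R² = 1 − SS_res/SS_tot compares the residual scatter to the total scatter of y about its mean.

Here R² = 0.3083:
- Explained: 30.83% of the variation in y
- Unexplained (residual): 100% − 30.83% = 69.17%
- Rule of thumb (below 0.3 weak; 0.3 to below 0.7 moderate; 0.7 and above strong) → moderate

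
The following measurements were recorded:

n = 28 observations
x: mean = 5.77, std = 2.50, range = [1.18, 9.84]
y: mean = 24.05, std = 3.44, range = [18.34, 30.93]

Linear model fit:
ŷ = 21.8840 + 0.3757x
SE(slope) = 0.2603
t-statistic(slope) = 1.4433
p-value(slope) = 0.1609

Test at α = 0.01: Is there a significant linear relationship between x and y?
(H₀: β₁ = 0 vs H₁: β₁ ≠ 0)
Fail to reject H₀: p-value = 0.1609 ≥ α = 0.01. The linear relationship is not significant at the 1% level.

Hypothesis test for the slope coefficient:

H₀: β₁ = 0 (no linear relationship)
H₁: β₁ ≠ 0 (linear relationship exists)

Test statistic: t = β̂₁ / SE(β̂₁) = 0.3757 / 0.2603 = 1.4433

With df = 26, the two-sided p-value for |t| = 1.4433 is 0.1609.

Decision rule: reject H₀ if p-value < α.
p-value = 0.1609 ≥ α = 0.01 → fail to reject H₀.

Conclusion: the linear association between x and y is not significant at the 1% level.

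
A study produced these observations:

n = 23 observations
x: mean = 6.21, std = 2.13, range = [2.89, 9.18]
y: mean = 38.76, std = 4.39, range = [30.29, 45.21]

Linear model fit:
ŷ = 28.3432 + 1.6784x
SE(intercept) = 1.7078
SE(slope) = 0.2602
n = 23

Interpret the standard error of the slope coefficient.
SE(β̂₁) = 0.2602 is the estimated standard deviation of the slope estimate across repeated samples; relative to β̂₁ = 1.6784 that is 15.5%, a precise estimate.

What SE measures:
- The standard error quantifies the sampling variability of the coefficient estimate
- It is the estimated standard deviation of β̂₁ across hypothetical repeated samples of the same size
- Smaller SE → more precise estimate

Relative precision:
- SE / |β̂₁| = 0.2602 / 1.6784 = 15.5%
- Rule of thumb (under 20%: precise; 20% to under 50%: moderately precise; 50% or more: imprecise) → precise

Link to interval estimation: a confidence interval for β₁ is β̂₁ ± t* × 0.2602, so SE sets the half-width per unit of t*.

What drives SE(β̂₁): more residual scatter → larger SE.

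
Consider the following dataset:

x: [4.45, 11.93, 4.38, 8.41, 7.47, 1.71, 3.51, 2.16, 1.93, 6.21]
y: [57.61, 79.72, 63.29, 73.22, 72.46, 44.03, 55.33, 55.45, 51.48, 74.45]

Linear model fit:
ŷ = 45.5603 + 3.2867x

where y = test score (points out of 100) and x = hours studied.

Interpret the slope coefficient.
On average, test score is about 3.2867 points higher for every extra hour of study time.

The slope β₁ = 3.2867 gives the rate at which the fitted test score changes with study time.

Interpretation:
- Study time up by 1 hour → predicted test score increases by 3.2867 points
- This is a linear approximation: the same per-unit change is assumed across the whole observed x range
- The slope describes association in these data, not necessarily a causal effect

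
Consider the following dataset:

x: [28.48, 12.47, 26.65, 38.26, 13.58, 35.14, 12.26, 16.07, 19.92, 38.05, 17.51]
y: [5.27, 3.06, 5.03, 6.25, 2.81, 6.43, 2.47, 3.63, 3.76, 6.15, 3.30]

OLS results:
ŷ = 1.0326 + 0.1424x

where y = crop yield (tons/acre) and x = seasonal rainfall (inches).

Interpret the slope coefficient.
An increase of one inch in rainfall is associated with a 0.1424 tons/acre increase in predicted crop yield.

The slope coefficient β₁ = 0.1424 represents the marginal effect of rainfall on crop yield.

Interpretation:
- Rainfall up by 1 inch → predicted crop yield increases by 0.1424 tons/acre
- This is a linear approximation: the same per-unit change is assumed across the whole observed x range
- The sign (+) gives the direction; the magnitude 0.1424 gives the size of the effect per inch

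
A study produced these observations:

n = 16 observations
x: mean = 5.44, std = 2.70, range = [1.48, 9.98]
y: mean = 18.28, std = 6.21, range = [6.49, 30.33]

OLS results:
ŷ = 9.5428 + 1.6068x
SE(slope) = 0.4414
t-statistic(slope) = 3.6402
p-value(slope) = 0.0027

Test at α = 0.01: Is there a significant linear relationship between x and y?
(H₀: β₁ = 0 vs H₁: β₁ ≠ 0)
Since p-value = 0.0027 < α = 0.01, reject H₀ — the slope is significantly different from 0.

Hypothesis test for the slope coefficient:

H₀: β₁ = 0 (no linear relationship)
H₁: β₁ ≠ 0 (linear relationship exists)

Test statistic: t = β̂₁ / SE(β̂₁) = 1.6068 / 0.4414 = 3.6402

With df = 14, the two-sided p-value for |t| = 3.6402 is 0.0027.

Decision rule: reject H₀ if p-value < α.
p-value = 0.0027 < α = 0.01 → reject H₀.

Conclusion: the linear association between x and y is significant at the 1% level.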